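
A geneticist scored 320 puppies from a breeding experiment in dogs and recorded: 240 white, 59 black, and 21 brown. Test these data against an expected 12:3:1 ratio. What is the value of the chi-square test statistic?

Total ratio parts = 16. Expected numbers out of 320:
  white: 320 × 12/16 = 240
  black: 320 × 3/16 = 60
  brown: 320 × 1/16 = 20
χ² = Σ (O − E)² / E
  white: (240 − 240)² / 240 = 0.0000
  black: (59 − 60)² / 60 = 0.0167
  brown: (21 − 20)² / 20 = 0.0500
χ² = 0.0000 + 0.0167 + 0.0500 = 0.0667 ≈ 0.067

0.067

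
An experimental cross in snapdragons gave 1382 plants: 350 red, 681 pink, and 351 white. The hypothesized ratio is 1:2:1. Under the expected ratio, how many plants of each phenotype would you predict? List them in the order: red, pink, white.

345.5, 691, 345.5

Total ratio parts = 4. Expected numbers out of 1382:
  red: 1382 × 1/4 = 345.5
  pink: 1382 × 2/4 = 691
  white: 1382 × 1/4 = 345.5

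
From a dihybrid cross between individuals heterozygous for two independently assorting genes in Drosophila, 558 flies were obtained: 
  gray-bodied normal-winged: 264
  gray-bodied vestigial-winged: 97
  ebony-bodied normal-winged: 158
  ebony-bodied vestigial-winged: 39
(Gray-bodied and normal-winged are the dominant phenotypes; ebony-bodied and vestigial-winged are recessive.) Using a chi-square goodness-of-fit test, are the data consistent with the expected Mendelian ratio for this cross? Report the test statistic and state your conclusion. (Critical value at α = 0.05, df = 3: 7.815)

A dihybrid F₂ with independent assortment and complete dominance at both loci gives a 9:3:3:1 phenotypic ratio.
Total ratio parts = 16. Expected numbers out of 558:
  gray-bodied normal-winged: 558 × 9/16 = 313.875
  gray-bodied vestigial-winged: 558 × 3/16 = 104.625
  ebony-bodied normal-winged: 558 × 3/16 = 104.625
  ebony-bodied vestigial-winged: 558 × 1/16 = 34.875
χ² = Σ (O − E)² / E
  gray-bodied normal-winged: (264 − 313.875)² / 313.875 = 7.9252
  gray-bodied vestigial-winged: (97 − 104.625)² / 104.625 = 0.5557
  ebony-bodied normal-winged: (158 − 104.625)² / 104.625 = 27.2295
  ebony-bodied vestigial-winged: (39 − 34.875)² / 34.875 = 0.4879
χ² = 7.9252 + 0.5557 + 27.2295 + 0.4879 = 36.1983 ≈ 36.198
Degrees of freedom = 4 − 1 = 3; critical value at α = 0.05 is 7.815.
Since 36.198 > 7.815, we reject the null hypothesis — the data do not fit the 9:3:3:1 ratio.

36.198; not consistent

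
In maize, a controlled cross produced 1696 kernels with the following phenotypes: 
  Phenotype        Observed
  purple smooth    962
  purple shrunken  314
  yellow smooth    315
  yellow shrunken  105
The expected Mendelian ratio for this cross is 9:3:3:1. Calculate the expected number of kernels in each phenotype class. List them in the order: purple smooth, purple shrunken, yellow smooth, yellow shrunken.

Under the 9:3:3:1 hypothesis (Σ ratio = 16, N = 1696):
  purple smooth: 1696 × 9/16 = 954
  purple shrunken: 1696 × 3/16 = 318
  yellow smooth: 1696 × 3/16 = 318
  yellow shrunken: 1696 × 1/16 = 106

954, 318, 318, 106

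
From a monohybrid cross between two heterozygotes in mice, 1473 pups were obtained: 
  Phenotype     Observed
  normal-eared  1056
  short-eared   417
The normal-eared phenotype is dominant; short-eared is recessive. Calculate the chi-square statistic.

8.605

For a monohybrid cross between heterozygotes with complete dominance, the expected phenotypic ratio is 3:1.
Total ratio parts = 4. Expected numbers out of 1473:
  normal-eared: 1473 × 3/4 = 1104.75
  short-eared: 1473 × 1/4 = 368.25
χ² = Σ (O − E)² / E
  normal-eared: (1056 − 1104.75)² / 1104.75 = 2.1512
  short-eared: (417 − 368.25)² / 368.25 = 6.4537
χ² = 2.1512 + 6.4537 = 8.6049 ≈ 8.605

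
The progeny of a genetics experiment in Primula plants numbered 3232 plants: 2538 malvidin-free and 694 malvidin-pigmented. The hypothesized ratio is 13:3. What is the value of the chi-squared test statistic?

15.728

Expected counts for N = 3232 under a 13:3 ratio (total parts = 16):
  malvidin-free: 3232 × 13/16 = 2626
  malvidin-pigmented: 3232 × 3/16 = 606
χ² = Σ (O − E)² / E
  malvidin-free: (2538 − 2626)² / 2626 = 2.9490
  malvidin-pigmented: (694 − 606)² / 606 = 12.7789
χ² = 2.9490 + 12.7789 = 15.7279 ≈ 15.728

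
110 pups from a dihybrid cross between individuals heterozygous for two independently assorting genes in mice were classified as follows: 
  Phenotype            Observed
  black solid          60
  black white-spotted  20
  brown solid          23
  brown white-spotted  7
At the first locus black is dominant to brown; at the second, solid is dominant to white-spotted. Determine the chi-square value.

0.352

A dihybrid F₂ with independent assortment and complete dominance at both loci gives a 9:3:3:1 phenotypic ratio.
Total ratio parts = 16. Expected numbers out of 110:
  black solid: 110 × 9/16 = 61.875
  black white-spotted: 110 × 3/16 = 20.625
  brown solid: 110 × 3/16 = 20.625
  brown white-spotted: 110 × 1/16 = 6.875
χ² = Σ (O − E)² / E
  black solid: (60 − 61.875)² / 61.875 = 0.0568
  black white-spotted: (20 − 20.625)² / 20.625 = 0.0189
  brown solid: (23 − 20.625)² / 20.625 = 0.2735
  brown white-spotted: (7 − 6.875)² / 6.875 = 0.0023
χ² = 0.0568 + 0.0189 + 0.2735 + 0.0023 = 0.3515 ≈ 0.352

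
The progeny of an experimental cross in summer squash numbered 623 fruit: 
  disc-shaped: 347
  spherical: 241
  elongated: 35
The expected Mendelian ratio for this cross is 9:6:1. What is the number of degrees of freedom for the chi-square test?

2

A goodness-of-fit test with 3 phenotype classes has df = 3 − 1 = 2.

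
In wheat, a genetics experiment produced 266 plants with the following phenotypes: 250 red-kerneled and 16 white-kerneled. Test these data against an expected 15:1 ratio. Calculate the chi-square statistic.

0.025

Total ratio parts = 16. Expected numbers out of 266:
  red-kerneled: 266 × 15/16 = 249.375
  white-kerneled: 266 × 1/16 = 16.625
χ² = Σ (O − E)² / E
  red-kerneled: (250 − 249.375)² / 249.375 = 0.0016
  white-kerneled: (16 − 16.625)² / 16.625 = 0.0235
χ² = 0.0016 + 0.0235 = 0.0251 ≈ 0.025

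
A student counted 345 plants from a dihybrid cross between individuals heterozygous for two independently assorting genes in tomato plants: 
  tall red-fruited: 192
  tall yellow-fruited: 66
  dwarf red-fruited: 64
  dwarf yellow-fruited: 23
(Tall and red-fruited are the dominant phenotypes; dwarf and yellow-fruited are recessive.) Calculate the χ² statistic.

0.152

A dihybrid F₂ with independent assortment and complete dominance at both loci gives a 9:3:3:1 phenotypic ratio.
Under the 9:3:3:1 hypothesis (Σ ratio = 16, N = 345):
  tall red-fruited: 345 × 9/16 = 194.0625
  tall yellow-fruited: 345 × 3/16 = 64.6875
  dwarf red-fruited: 345 × 3/16 = 64.6875
  dwarf yellow-fruited: 345 × 1/16 = 21.5625
χ² = Σ (O − E)² / E
  tall red-fruited: (192 − 194.0625)² / 194.0625 = 0.0219
  tall yellow-fruited: (66 − 64.6875)² / 64.6875 = 0.0266
  dwarf red-fruited: (64 − 64.6875)² / 64.6875 = 0.0073
  dwarf yellow-fruited: (23 − 21.5625)² / 21.5625 = 0.0958
χ² = 0.0219 + 0.0266 + 0.0073 + 0.0958 = 0.1516 ≈ 0.152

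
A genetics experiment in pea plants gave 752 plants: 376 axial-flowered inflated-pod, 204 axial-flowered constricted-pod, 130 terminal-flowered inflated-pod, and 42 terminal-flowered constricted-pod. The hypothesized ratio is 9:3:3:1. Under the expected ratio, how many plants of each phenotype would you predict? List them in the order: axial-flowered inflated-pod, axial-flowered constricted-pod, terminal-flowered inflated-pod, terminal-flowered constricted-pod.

423, 141, 141, 47

Under the 9:3:3:1 hypothesis (Σ ratio = 16, N = 752):
  axial-flowered inflated-pod: 752 × 9/16 = 423
  axial-flowered constricted-pod: 752 × 3/16 = 141
  terminal-flowered inflated-pod: 752 × 3/16 = 141
  terminal-flowered constricted-pod: 752 × 1/16 = 47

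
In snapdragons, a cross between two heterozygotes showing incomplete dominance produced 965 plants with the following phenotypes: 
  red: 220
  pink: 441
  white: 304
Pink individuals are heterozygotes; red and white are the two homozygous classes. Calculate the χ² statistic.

With incomplete dominance, a heterozygote × heterozygote cross gives a 1:2:1 phenotypic ratio.
Expected counts for N = 965 under a 1:2:1 ratio (total parts = 4):
  red: 965 × 1/4 = 241.25
  pink: 965 × 2/4 = 482.5
  white: 965 × 1/4 = 241.25
χ² = Σ (O − E)² / E
  red: (220 − 241.25)² / 241.25 = 1.8718
  pink: (441 − 482.5)² / 482.5 = 3.5694
  white: (304 − 241.25)² / 241.25 = 16.3215
χ² = 1.8718 + 3.5694 + 16.3215 = 21.7627 ≈ 21.763

21.763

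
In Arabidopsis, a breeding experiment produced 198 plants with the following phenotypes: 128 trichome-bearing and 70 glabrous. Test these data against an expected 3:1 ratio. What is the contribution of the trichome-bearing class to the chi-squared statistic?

Expected counts for N = 198 under a 3:1 ratio (total parts = 4):
  trichome-bearing: 198 × 3/4 = 148.5
  glabrous: 198 × 1/4 = 49.5
Contribution of trichome-bearing: (128 − 148.5)² / 148.5 = 2.8300

2.830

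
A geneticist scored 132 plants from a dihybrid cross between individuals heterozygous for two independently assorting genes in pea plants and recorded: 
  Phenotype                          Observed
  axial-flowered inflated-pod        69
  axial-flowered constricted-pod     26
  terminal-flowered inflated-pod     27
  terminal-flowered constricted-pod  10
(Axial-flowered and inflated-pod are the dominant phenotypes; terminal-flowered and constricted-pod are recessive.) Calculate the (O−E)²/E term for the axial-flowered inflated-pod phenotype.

A dihybrid F₂ with independent assortment and complete dominance at both loci gives a 9:3:3:1 phenotypic ratio.
Total ratio parts = 16. Expected numbers out of 132:
  axial-flowered inflated-pod: 132 × 9/16 = 74.25
  axial-flowered constricted-pod: 132 × 3/16 = 24.75
  terminal-flowered inflated-pod: 132 × 3/16 = 24.75
  terminal-flowered constricted-pod: 132 × 1/16 = 8.25
Contribution of axial-flowered inflated-pod: (69 − 74.25)² / 74.25 = 0.3712

0.371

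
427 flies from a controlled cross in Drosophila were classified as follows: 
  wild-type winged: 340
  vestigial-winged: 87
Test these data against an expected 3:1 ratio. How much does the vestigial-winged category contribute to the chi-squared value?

Total ratio parts = 4. Expected numbers out of 427:
  wild-type winged: 427 × 3/4 = 320.25
  vestigial-winged: 427 × 1/4 = 106.75
Contribution of vestigial-winged: (87 − 106.75)² / 106.75 = 3.6540

3.654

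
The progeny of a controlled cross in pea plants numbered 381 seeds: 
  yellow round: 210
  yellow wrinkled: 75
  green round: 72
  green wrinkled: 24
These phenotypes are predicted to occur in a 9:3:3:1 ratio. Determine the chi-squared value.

Under the 9:3:3:1 hypothesis (Σ ratio = 16, N = 381):
  yellow round: 381 × 9/16 = 214.3125
  yellow wrinkled: 381 × 3/16 = 71.4375
  green round: 381 × 3/16 = 71.4375
  green wrinkled: 381 × 1/16 = 23.8125
χ² = Σ (O − E)² / E
  yellow round: (210 − 214.3125)² / 214.3125 = 0.0868
  yellow wrinkled: (75 − 71.4375)² / 71.4375 = 0.1777
  green round: (72 − 71.4375)² / 71.4375 = 0.0044
  green wrinkled: (24 − 23.8125)² / 23.8125 = 0.0015
χ² = 0.0868 + 0.1777 + 0.0044 + 0.0015 = 0.2704 ≈ 0.270

0.270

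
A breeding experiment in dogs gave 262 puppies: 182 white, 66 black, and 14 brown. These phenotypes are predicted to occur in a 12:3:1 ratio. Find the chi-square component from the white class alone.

1.070

The 12:3:1 ratio has 16 parts, so with N = 262 the expected counts are:
  white: 262 × 12/16 = 196.5
  black: 262 × 3/16 = 49.125
  brown: 262 × 1/16 = 16.375
Contribution of white: (182 − 196.5)² / 196.5 = 1.0700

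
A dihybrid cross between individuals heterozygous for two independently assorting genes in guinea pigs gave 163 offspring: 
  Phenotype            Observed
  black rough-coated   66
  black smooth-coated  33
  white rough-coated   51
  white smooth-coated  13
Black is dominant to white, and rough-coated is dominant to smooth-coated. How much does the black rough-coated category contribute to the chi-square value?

7.197

A dihybrid F₂ with independent assortment and complete dominance at both loci gives a 9:3:3:1 phenotypic ratio.
Expected counts for N = 163 under a 9:3:3:1 ratio (total parts = 16):
  black rough-coated: 163 × 9/16 = 91.6875
  black smooth-coated: 163 × 3/16 = 30.5625
  white rough-coated: 163 × 3/16 = 30.5625
  white smooth-coated: 163 × 1/16 = 10.1875
Contribution of black rough-coated: (66 − 91.6875)² / 91.6875 = 7.1967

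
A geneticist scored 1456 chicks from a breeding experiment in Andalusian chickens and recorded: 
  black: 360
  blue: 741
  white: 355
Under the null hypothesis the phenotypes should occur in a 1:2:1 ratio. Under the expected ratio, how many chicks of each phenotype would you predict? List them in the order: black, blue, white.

364, 728, 364

Under the 1:2:1 hypothesis (Σ ratio = 4, N = 1456):
  black: 1456 × 1/4 = 364
  blue: 1456 × 2/4 = 728
  white: 1456 × 1/4 = 364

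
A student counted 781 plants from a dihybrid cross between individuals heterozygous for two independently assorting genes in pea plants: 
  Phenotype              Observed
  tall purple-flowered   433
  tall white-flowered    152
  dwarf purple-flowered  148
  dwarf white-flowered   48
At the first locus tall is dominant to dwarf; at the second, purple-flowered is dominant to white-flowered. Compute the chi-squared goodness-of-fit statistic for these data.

A dihybrid F₂ with independent assortment and complete dominance at both loci gives a 9:3:3:1 phenotypic ratio.
Expected counts for N = 781 under a 9:3:3:1 ratio (total parts = 16):
  tall purple-flowered: 781 × 9/16 = 439.3125
  tall white-flowered: 781 × 3/16 = 146.4375
  dwarf purple-flowered: 781 × 3/16 = 146.4375
  dwarf white-flowered: 781 × 1/16 = 48.8125
χ² = Σ (O − E)² / E
  tall purple-flowered: (433 − 439.3125)² / 439.3125 = 0.0907
  tall white-flowered: (152 − 146.4375)² / 146.4375 = 0.2113
  dwarf purple-flowered: (148 − 146.4375)² / 146.4375 = 0.0167
  dwarf white-flowered: (48 − 48.8125)² / 48.8125 = 0.0135
χ² = 0.0907 + 0.2113 + 0.0167 + 0.0135 = 0.3322 ≈ 0.332

0.332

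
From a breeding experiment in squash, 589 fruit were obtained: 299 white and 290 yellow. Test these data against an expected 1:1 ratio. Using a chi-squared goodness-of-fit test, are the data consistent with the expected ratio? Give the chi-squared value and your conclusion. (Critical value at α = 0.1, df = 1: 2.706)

Total ratio parts = 2. Expected numbers out of 589:
  white: 589 × 1/2 = 294.5
  yellow: 589 × 1/2 = 294.5
χ² = Σ (O − E)² / E
  white: (299 − 294.5)² / 294.5 = 0.0688
  yellow: (290 − 294.5)² / 294.5 = 0.0688
χ² = 0.0688 + 0.0688 = 0.1376 ≈ 0.138
Degrees of freedom = 2 − 1 = 1; critical value at α = 0.1 is 2.706.
Since 0.138 < 2.706, we fail to reject the null hypothesis — the data are consistent with the 1:1 ratio.

0.138; consistent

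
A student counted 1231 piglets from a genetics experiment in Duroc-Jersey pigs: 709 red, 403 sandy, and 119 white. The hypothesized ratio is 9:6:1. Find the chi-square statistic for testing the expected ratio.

Total ratio parts = 16. Expected numbers out of 1231:
  red: 1231 × 9/16 = 692.4375
  sandy: 1231 × 6/16 = 461.625
  white: 1231 × 1/16 = 76.9375
χ² = Σ (O − E)² / E
  red: (709 − 692.4375)² / 692.4375 = 0.3962
  sandy: (403 − 461.625)² / 461.625 = 7.4452
  white: (119 − 76.9375)² / 76.9375 = 22.9960
χ² = 0.3962 + 7.4452 + 22.9960 = 30.8374 ≈ 30.837

30.837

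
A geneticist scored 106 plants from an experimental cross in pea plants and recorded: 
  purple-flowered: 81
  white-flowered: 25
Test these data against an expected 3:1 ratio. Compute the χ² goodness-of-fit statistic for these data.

0.113

Under the 3:1 hypothesis (Σ ratio = 4, N = 106):
  purple-flowered: 106 × 3/4 = 79.5
  white-flowered: 106 × 1/4 = 26.5
χ² = Σ (O − E)² / E
  purple-flowered: (81 − 79.5)² / 79.5 = 0.0283
  white-flowered: (25 − 26.5)² / 26.5 = 0.0849
χ² = 0.0283 + 0.0849 = 0.1132 ≈ 0.113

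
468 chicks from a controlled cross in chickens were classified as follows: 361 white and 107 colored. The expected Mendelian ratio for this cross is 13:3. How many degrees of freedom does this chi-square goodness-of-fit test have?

1

A goodness-of-fit test with 2 phenotype classes has df = 2 − 1 = 1.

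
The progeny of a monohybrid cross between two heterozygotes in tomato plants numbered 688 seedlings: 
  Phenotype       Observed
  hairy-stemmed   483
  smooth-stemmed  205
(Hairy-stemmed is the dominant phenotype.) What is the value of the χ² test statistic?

8.442

For a monohybrid cross between heterozygotes with complete dominance, the expected phenotypic ratio is 3:1.
Total ratio parts = 4. Expected numbers out of 688:
  hairy-stemmed: 688 × 3/4 = 516
  smooth-stemmed: 688 × 1/4 = 172
χ² = Σ (O − E)² / E
  hairy-stemmed: (483 − 516)² / 516 = 2.1105
  smooth-stemmed: (205 − 172)² / 172 = 6.3314
χ² = 2.1105 + 6.3314 = 8.4419 ≈ 8.442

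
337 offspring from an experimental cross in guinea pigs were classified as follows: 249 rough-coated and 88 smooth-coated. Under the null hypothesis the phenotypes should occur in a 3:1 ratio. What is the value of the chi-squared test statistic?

The 3:1 ratio has 4 parts, so with N = 337 the expected counts are:
  rough-coated: 337 × 3/4 = 252.75
  smooth-coated: 337 × 1/4 = 84.25
χ² = Σ (O − E)² / E
  rough-coated: (249 − 252.75)² / 252.75 = 0.0556
  smooth-coated: (88 − 84.25)² / 84.25 = 0.1669
χ² = 0.0556 + 0.1669 = 0.2225 ≈ 0.223

0.223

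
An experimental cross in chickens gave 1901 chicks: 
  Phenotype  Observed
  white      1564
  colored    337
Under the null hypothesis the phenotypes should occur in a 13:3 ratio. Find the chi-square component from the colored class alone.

Under the 13:3 hypothesis (Σ ratio = 16, N = 1901):
  white: 1901 × 13/16 = 1544.5625
  colored: 1901 × 3/16 = 356.4375
Contribution of colored: (337 − 356.4375)² / 356.4375 = 1.0600

1.060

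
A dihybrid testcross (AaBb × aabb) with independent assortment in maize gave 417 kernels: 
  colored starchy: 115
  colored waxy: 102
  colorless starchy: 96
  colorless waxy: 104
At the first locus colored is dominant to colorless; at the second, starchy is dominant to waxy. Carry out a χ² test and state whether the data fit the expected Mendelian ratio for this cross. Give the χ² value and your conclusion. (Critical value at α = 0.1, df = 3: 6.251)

1.811; consistent

A dihybrid testcross with independent assortment gives a 1:1:1:1 ratio.
The 1:1:1:1 ratio has 4 parts, so with N = 417 the expected counts are:
  colored starchy: 417 × 1/4 = 104.25
  colored waxy: 417 × 1/4 = 104.25
  colorless starchy: 417 × 1/4 = 104.25
  colorless waxy: 417 × 1/4 = 104.25
χ² = Σ (O − E)² / E
  colored starchy: (115 − 104.25)² / 104.25 = 1.1085
  colored waxy: (102 − 104.25)² / 104.25 = 0.0486
  colorless starchy: (96 − 104.25)² / 104.25 = 0.6529
  colorless waxy: (104 − 104.25)² / 104.25 = 0.0006
χ² = 1.1085 + 0.0486 + 0.6529 + 0.0006 = 1.8106 ≈ 1.811
Degrees of freedom = 4 − 1 = 3; critical value at α = 0.1 is 6.251.
Since 1.811 < 6.251, we fail to reject the null hypothesis — the data are consistent with the 1:1:1:1 ratio.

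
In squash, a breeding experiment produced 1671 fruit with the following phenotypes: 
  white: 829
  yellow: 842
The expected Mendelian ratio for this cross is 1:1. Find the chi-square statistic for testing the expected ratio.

0.101

Expected counts for N = 1671 under a 1:1 ratio (total parts = 2):
  white: 1671 × 1/2 = 835.5
  yellow: 1671 × 1/2 = 835.5
χ² = Σ (O − E)² / E
  white: (829 − 835.5)² / 835.5 = 0.0506
  yellow: (842 − 835.5)² / 835.5 = 0.0506
χ² = 0.0506 + 0.0506 = 0.1012 ≈ 0.101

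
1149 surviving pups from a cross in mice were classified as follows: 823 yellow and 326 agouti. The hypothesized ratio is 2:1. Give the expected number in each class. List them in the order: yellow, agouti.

766, 383

Expected counts for N = 1149 under a 2:1 ratio (total parts = 3):
  yellow: 1149 × 2/3 = 766
  agouti: 1149 × 1/3 = 383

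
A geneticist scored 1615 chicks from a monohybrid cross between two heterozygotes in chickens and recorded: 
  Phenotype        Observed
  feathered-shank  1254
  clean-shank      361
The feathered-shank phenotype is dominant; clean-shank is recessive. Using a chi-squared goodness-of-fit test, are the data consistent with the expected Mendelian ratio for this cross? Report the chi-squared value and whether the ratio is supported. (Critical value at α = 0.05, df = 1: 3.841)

For a monohybrid cross between heterozygotes with complete dominance, the expected phenotypic ratio is 3:1.
Total ratio parts = 4. Expected numbers out of 1615:
  feathered-shank: 1615 × 3/4 = 1211.25
  clean-shank: 1615 × 1/4 = 403.75
χ² = Σ (O − E)² / E
  feathered-shank: (1254 − 1211.25)² / 1211.25 = 1.5088
  clean-shank: (361 − 403.75)² / 403.75 = 4.5265
χ² = 1.5088 + 4.5265 = 6.0353 ≈ 6.035
Degrees of freedom = 2 − 1 = 1; critical value at α = 0.05 is 3.841.
Since 6.035 > 3.841, we reject the null hypothesis — the data do not fit the 3:1 ratio.

6.035; not consistent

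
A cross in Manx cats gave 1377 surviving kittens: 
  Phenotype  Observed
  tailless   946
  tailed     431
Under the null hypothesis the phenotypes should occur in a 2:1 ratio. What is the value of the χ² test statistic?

2.562

Expected counts for N = 1377 under a 2:1 ratio (total parts = 3):
  tailless: 1377 × 2/3 = 918
  tailed: 1377 × 1/3 = 459
χ² = Σ (O − E)² / E
  tailless: (946 − 918)² / 918 = 0.8540
  tailed: (431 − 459)² / 459 = 1.7081
χ² = 0.8540 + 1.7081 = 2.5621 ≈ 2.562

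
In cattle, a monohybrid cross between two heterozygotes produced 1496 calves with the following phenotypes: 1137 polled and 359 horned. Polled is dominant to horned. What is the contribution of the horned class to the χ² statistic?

0.602

For a monohybrid cross between heterozygotes with complete dominance, the expected phenotypic ratio is 3:1.
Expected counts for N = 1496 under a 3:1 ratio (total parts = 4):
  polled: 1496 × 3/4 = 1122
  horned: 1496 × 1/4 = 374
Contribution of horned: (359 − 374)² / 374 = 0.6016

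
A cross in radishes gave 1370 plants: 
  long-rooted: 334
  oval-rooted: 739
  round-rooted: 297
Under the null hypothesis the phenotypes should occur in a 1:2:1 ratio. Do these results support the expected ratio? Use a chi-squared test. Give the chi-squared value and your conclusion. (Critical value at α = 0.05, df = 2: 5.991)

10.512; not consistent

The 1:2:1 ratio has 4 parts, so with N = 1370 the expected counts are:
  long-rooted: 1370 × 1/4 = 342.5
  oval-rooted: 1370 × 2/4 = 685
  round-rooted: 1370 × 1/4 = 342.5
χ² = Σ (O − E)² / E
  long-rooted: (334 − 342.5)² / 342.5 = 0.2109
  oval-rooted: (739 − 685)² / 685 = 4.2569
  round-rooted: (297 − 342.5)² / 342.5 = 6.0445
χ² = 0.2109 + 4.2569 + 6.0445 = 10.5123 ≈ 10.512
Degrees of freedom = 3 − 1 = 2; critical value at α = 0.05 is 5.991.
Since 10.512 > 5.991, we reject the null hypothesis — the data do not fit the 1:2:1 ratio.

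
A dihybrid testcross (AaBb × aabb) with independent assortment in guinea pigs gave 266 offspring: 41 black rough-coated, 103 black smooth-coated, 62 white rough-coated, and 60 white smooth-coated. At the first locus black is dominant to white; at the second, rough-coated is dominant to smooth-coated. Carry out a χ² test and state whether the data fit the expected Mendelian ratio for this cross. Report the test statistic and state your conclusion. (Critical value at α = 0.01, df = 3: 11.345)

30.752; not consistent

A dihybrid testcross with independent assortment gives a 1:1:1:1 ratio.
The 1:1:1:1 ratio has 4 parts, so with N = 266 the expected counts are:
  black rough-coated: 266 × 1/4 = 66.5
  black smooth-coated: 266 × 1/4 = 66.5
  white rough-coated: 266 × 1/4 = 66.5
  white smooth-coated: 266 × 1/4 = 66.5
χ² = Σ (O − E)² / E
  black rough-coated: (41 − 66.5)² / 66.5 = 9.7782
  black smooth-coated: (103 − 66.5)² / 66.5 = 20.0338
  white rough-coated: (62 − 66.5)² / 66.5 = 0.3045
  white smooth-coated: (60 − 66.5)² / 66.5 = 0.6353
χ² = 9.7782 + 20.0338 + 0.3045 + 0.6353 = 30.7518 ≈ 30.752
Degrees of freedom = 4 − 1 = 3; critical value at α = 0.01 is 11.345.
Since 30.752 > 11.345, we reject the null hypothesis — the data do not fit the 1:1:1:1 ratio.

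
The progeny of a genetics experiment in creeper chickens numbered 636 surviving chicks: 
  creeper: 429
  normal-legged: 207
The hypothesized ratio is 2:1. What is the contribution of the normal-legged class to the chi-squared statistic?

0.118

The 2:1 ratio has 3 parts, so with N = 636 the expected counts are:
  creeper: 636 × 2/3 = 424
  normal-legged: 636 × 1/3 = 212
Contribution of normal-legged: (207 − 212)² / 212 = 0.1179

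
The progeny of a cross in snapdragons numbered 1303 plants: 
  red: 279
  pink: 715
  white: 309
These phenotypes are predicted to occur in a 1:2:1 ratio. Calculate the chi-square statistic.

13.760

The 1:2:1 ratio has 4 parts, so with N = 1303 the expected counts are:
  red: 1303 × 1/4 = 325.75
  pink: 1303 × 2/4 = 651.5
  white: 1303 × 1/4 = 325.75
χ² = Σ (O − E)² / E
  red: (279 − 325.75)² / 325.75 = 6.7093
  pink: (715 − 651.5)² / 651.5 = 6.1892
  white: (309 − 325.75)² / 325.75 = 0.8613
χ² = 6.7093 + 6.1892 + 0.8613 = 13.7598 ≈ 13.760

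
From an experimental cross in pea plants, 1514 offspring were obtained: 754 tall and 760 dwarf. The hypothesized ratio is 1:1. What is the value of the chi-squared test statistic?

Under the 1:1 hypothesis (Σ ratio = 2, N = 1514):
  tall: 1514 × 1/2 = 757
  dwarf: 1514 × 1/2 = 757
χ² = Σ (O − E)² / E
  tall: (754 − 757)² / 757 = 0.0119
  dwarf: (760 − 757)² / 757 = 0.0119
χ² = 0.0119 + 0.0119 = 0.0238 ≈ 0.024

0.024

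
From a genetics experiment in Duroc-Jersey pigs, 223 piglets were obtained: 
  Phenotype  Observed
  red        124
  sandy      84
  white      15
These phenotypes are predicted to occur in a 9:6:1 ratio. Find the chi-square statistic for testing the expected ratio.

Under the 9:6:1 hypothesis (Σ ratio = 16, N = 223):
  red: 223 × 9/16 = 125.4375
  sandy: 223 × 6/16 = 83.625
  white: 223 × 1/16 = 13.9375
χ² = Σ (O − E)² / E
  red: (124 − 125.4375)² / 125.4375 = 0.0165
  sandy: (84 − 83.625)² / 83.625 = 0.0017
  white: (15 − 13.9375)² / 13.9375 = 0.0810
χ² = 0.0165 + 0.0017 + 0.0810 = 0.0992 ≈ 0.099

0.099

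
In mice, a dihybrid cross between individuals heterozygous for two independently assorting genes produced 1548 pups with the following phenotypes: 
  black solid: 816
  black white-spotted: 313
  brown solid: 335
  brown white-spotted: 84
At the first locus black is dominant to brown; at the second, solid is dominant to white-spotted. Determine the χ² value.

13.805

A dihybrid F₂ with independent assortment and complete dominance at both loci gives a 9:3:3:1 phenotypic ratio.
Expected counts for N = 1548 under a 9:3:3:1 ratio (total parts = 16):
  black solid: 1548 × 9/16 = 870.75
  black white-spotted: 1548 × 3/16 = 290.25
  brown solid: 1548 × 3/16 = 290.25
  brown white-spotted: 1548 × 1/16 = 96.75
χ² = Σ (O − E)² / E
  black solid: (816 − 870.75)² / 870.75 = 3.4425
  black white-spotted: (313 − 290.25)² / 290.25 = 1.7832
  brown solid: (335 − 290.25)² / 290.25 = 6.8994
  brown white-spotted: (84 − 96.75)² / 96.75 = 1.6802
χ² = 3.4425 + 1.7832 + 6.8994 + 1.6802 = 13.8053 ≈ 13.805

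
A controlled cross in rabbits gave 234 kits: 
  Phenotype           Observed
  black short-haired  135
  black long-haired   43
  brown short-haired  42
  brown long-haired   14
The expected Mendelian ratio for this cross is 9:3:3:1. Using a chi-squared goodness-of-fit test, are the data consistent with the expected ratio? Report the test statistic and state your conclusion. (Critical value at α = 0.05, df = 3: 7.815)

Total ratio parts = 16. Expected numbers out of 234:
  black short-haired: 234 × 9/16 = 131.625
  black long-haired: 234 × 3/16 = 43.875
  brown short-haired: 234 × 3/16 = 43.875
  brown long-haired: 234 × 1/16 = 14.625
χ² = Σ (O − E)² / E
  black short-haired: (135 − 131.625)² / 131.625 = 0.0865
  black long-haired: (43 − 43.875)² / 43.875 = 0.0175
  brown short-haired: (42 − 43.875)² / 43.875 = 0.0801
  brown long-haired: (14 − 14.625)² / 14.625 = 0.0267
χ² = 0.0865 + 0.0175 + 0.0801 + 0.0267 = 0.2108 ≈ 0.211
Degrees of freedom = 4 − 1 = 3; critical value at α = 0.05 is 7.815.
Since 0.211 < 7.815, we fail to reject the null hypothesis — the data are consistent with the 9:3:3:1 ratio.

0.211; consistent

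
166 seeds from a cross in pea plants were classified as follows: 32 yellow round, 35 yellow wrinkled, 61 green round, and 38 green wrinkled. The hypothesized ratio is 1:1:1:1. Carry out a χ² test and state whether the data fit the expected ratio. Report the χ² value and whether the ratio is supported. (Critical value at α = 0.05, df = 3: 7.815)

Under the 1:1:1:1 hypothesis (Σ ratio = 4, N = 166):
  yellow round: 166 × 1/4 = 41.5
  yellow wrinkled: 166 × 1/4 = 41.5
  green round: 166 × 1/4 = 41.5
  green wrinkled: 166 × 1/4 = 41.5
χ² = Σ (O − E)² / E
  yellow round: (32 − 41.5)² / 41.5 = 2.1747
  yellow wrinkled: (35 − 41.5)² / 41.5 = 1.0181
  green round: (61 − 41.5)² / 41.5 = 9.1627
  green wrinkled: (38 − 41.5)² / 41.5 = 0.2952
χ² = 2.1747 + 1.0181 + 9.1627 + 0.2952 = 12.6507 ≈ 12.651
Degrees of freedom = 4 − 1 = 3; critical value at α = 0.05 is 7.815.
Since 12.651 > 7.815, we reject the null hypothesis — the data do not fit the 1:1:1:1 ratio.

12.651; not consistent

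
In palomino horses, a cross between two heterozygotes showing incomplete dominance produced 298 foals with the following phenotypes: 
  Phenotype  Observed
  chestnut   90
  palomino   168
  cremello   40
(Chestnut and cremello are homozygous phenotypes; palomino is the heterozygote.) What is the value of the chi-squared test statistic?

21.624

With incomplete dominance, a heterozygote × heterozygote cross gives a 1:2:1 phenotypic ratio.
Total ratio parts = 4. Expected numbers out of 298:
  chestnut: 298 × 1/4 = 74.5
  palomino: 298 × 2/4 = 149
  cremello: 298 × 1/4 = 74.5
χ² = Σ (O − E)² / E
  chestnut: (90 − 74.5)² / 74.5 = 3.2248
  palomino: (168 − 149)² / 149 = 2.4228
  cremello: (40 − 74.5)² / 74.5 = 15.9765
χ² = 3.2248 + 2.4228 + 15.9765 = 21.6241 ≈ 21.624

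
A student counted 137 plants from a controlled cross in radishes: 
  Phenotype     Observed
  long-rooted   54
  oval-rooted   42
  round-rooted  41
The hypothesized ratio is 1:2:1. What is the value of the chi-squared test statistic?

Expected counts for N = 137 under a 1:2:1 ratio (total parts = 4):
  long-rooted: 137 × 1/4 = 34.25
  oval-rooted: 137 × 2/4 = 68.5
  round-rooted: 137 × 1/4 = 34.25
χ² = Σ (O − E)² / E
  long-rooted: (54 − 34.25)² / 34.25 = 11.3887
  oval-rooted: (42 − 68.5)² / 68.5 = 10.2518
  round-rooted: (41 − 34.25)² / 34.25 = 1.3303
χ² = 11.3887 + 10.2518 + 1.3303 = 22.9708 ≈ 22.971

22.971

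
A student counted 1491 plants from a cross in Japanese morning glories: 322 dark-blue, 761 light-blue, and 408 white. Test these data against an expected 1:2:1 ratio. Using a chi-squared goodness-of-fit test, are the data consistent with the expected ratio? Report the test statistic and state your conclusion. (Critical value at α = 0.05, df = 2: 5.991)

The 1:2:1 ratio has 4 parts, so with N = 1491 the expected counts are:
  dark-blue: 1491 × 1/4 = 372.75
  light-blue: 1491 × 2/4 = 745.5
  white: 1491 × 1/4 = 372.75
χ² = Σ (O − E)² / E
  dark-blue: (322 − 372.75)² / 372.75 = 6.9096
  light-blue: (761 − 745.5)² / 745.5 = 0.3223
  white: (408 − 372.75)² / 372.75 = 3.3335
χ² = 6.9096 + 0.3223 + 3.3335 = 10.5654 ≈ 10.565
Degrees of freedom = 3 − 1 = 2; critical value at α = 0.05 is 5.991.
Since 10.565 > 5.991, we reject the null hypothesis — the data do not fit the 1:2:1 ratio.

10.565; not consistent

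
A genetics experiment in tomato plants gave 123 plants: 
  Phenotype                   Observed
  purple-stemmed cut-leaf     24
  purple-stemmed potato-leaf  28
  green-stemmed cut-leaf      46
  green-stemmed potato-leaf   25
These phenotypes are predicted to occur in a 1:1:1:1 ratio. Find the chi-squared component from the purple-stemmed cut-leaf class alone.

1.482

Expected counts for N = 123 under a 1:1:1:1 ratio (total parts = 4):
  purple-stemmed cut-leaf: 123 × 1/4 = 30.75
  purple-stemmed potato-leaf: 123 × 1/4 = 30.75
  green-stemmed cut-leaf: 123 × 1/4 = 30.75
  green-stemmed potato-leaf: 123 × 1/4 = 30.75
Contribution of purple-stemmed cut-leaf: (24 − 30.75)² / 30.75 = 1.4817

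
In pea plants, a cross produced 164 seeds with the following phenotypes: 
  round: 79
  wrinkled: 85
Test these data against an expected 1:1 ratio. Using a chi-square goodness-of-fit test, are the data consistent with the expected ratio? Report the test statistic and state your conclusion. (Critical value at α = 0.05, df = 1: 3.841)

0.220; consistent

The 1:1 ratio has 2 parts, so with N = 164 the expected counts are:
  round: 164 × 1/2 = 82
  wrinkled: 164 × 1/2 = 82
χ² = Σ (O − E)² / E
  round: (79 − 82)² / 82 = 0.1098
  wrinkled: (85 − 82)² / 82 = 0.1098
χ² = 0.1098 + 0.1098 = 0.2196 ≈ 0.220
Degrees of freedom = 2 − 1 = 1; critical value at α = 0.05 is 3.841.
Since 0.220 < 3.841, we fail to reject the null hypothesis — the data are consistent with the 1:1 ratio.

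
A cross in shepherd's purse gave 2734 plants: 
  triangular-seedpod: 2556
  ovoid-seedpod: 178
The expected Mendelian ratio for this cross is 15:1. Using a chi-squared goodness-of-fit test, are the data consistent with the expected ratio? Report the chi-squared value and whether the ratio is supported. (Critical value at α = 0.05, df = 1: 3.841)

Total ratio parts = 16. Expected numbers out of 2734:
  triangular-seedpod: 2734 × 15/16 = 2563.125
  ovoid-seedpod: 2734 × 1/16 = 170.875
χ² = Σ (O − E)² / E
  triangular-seedpod: (2556 − 2563.125)² / 2563.125 = 0.0198
  ovoid-seedpod: (178 − 170.875)² / 170.875 = 0.2971
χ² = 0.0198 + 0.2971 = 0.3169 ≈ 0.317
Degrees of freedom = 2 − 1 = 1; critical value at α = 0.05 is 3.841.
Since 0.317 < 3.841, we fail to reject the null hypothesis — the data are consistent with the 15:1 ratio.

0.317; consistent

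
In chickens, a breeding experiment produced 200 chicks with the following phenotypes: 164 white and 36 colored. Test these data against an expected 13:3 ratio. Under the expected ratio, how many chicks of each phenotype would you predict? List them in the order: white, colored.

Expected counts for N = 200 under a 13:3 ratio (total parts = 16):
  white: 200 × 13/16 = 162.5
  colored: 200 × 3/16 = 37.5

162.5, 37.5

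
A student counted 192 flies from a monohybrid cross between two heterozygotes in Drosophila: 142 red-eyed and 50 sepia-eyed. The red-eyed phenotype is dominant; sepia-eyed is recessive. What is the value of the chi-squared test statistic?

0.111

For a monohybrid cross between heterozygotes with complete dominance, the expected phenotypic ratio is 3:1.
The 3:1 ratio has 4 parts, so with N = 192 the expected counts are:
  red-eyed: 192 × 3/4 = 144
  sepia-eyed: 192 × 1/4 = 48
χ² = Σ (O − E)² / E
  red-eyed: (142 − 144)² / 144 = 0.0278
  sepia-eyed: (50 − 48)² / 48 = 0.0833
χ² = 0.0278 + 0.0833 = 0.1111 ≈ 0.111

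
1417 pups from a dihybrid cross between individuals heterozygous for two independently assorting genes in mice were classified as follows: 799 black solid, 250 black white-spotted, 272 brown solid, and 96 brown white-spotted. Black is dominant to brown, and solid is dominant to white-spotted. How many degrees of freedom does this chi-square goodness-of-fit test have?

3

A dihybrid F₂ with independent assortment and complete dominance at both loci gives a 9:3:3:1 phenotypic ratio.
A goodness-of-fit test with 4 phenotype classes has df = 4 − 1 = 3.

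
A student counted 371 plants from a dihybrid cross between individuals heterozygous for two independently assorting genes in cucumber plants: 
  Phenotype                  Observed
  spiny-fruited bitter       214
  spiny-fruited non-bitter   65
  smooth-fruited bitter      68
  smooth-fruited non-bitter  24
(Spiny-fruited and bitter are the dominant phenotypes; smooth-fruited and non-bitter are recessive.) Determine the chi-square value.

A dihybrid F₂ with independent assortment and complete dominance at both loci gives a 9:3:3:1 phenotypic ratio.
Under the 9:3:3:1 hypothesis (Σ ratio = 16, N = 371):
  spiny-fruited bitter: 371 × 9/16 = 208.6875
  spiny-fruited non-bitter: 371 × 3/16 = 69.5625
  smooth-fruited bitter: 371 × 3/16 = 69.5625
  smooth-fruited non-bitter: 371 × 1/16 = 23.1875
χ² = Σ (O − E)² / E
  spiny-fruited bitter: (214 − 208.6875)² / 208.6875 = 0.1352
  spiny-fruited non-bitter: (65 − 69.5625)² / 69.5625 = 0.2992
  smooth-fruited bitter: (68 − 69.5625)² / 69.5625 = 0.0351
  smooth-fruited non-bitter: (24 − 23.1875)² / 23.1875 = 0.0285
χ² = 0.1352 + 0.2992 + 0.0351 + 0.0285 = 0.498

0.498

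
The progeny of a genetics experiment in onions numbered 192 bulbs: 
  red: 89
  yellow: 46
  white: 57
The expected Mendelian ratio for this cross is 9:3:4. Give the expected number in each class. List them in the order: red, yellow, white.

Under the 9:3:4 hypothesis (Σ ratio = 16, N = 192):
  red: 192 × 9/16 = 108
  yellow: 192 × 3/16 = 36
  white: 192 × 4/16 = 48

108, 36, 48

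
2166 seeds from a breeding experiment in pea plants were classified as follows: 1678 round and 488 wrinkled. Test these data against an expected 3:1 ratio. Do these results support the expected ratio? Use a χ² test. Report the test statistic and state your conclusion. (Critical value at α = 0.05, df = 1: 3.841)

7.048; not consistent

Total ratio parts = 4. Expected numbers out of 2166:
  round: 2166 × 3/4 = 1624.5
  wrinkled: 2166 × 1/4 = 541.5
χ² = Σ (O − E)² / E
  round: (1678 − 1624.5)² / 1624.5 = 1.7619
  wrinkled: (488 − 541.5)² / 541.5 = 5.2858
χ² = 1.7619 + 5.2858 = 7.0477 ≈ 7.048
Degrees of freedom = 2 − 1 = 1; critical value at α = 0.05 is 3.841.
Since 7.048 > 3.841, we reject the null hypothesis — the data do not fit the 3:1 ratio.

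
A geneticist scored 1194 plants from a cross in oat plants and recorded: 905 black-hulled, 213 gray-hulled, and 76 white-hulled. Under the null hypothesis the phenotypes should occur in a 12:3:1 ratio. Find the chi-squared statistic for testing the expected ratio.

0.654

Expected counts for N = 1194 under a 12:3:1 ratio (total parts = 16):
  black-hulled: 1194 × 12/16 = 895.5
  gray-hulled: 1194 × 3/16 = 223.875
  white-hulled: 1194 × 1/16 = 74.625
χ² = Σ (O − E)² / E
  black-hulled: (905 − 895.5)² / 895.5 = 0.1008
  gray-hulled: (213 − 223.875)² / 223.875 = 0.5283
  white-hulled: (76 − 74.625)² / 74.625 = 0.0253
χ² = 0.1008 + 0.5283 + 0.0253 = 0.6544 ≈ 0.654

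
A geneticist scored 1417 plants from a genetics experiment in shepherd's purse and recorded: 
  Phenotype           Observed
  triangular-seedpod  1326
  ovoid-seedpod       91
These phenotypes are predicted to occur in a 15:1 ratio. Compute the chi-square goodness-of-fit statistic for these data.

Expected counts for N = 1417 under a 15:1 ratio (total parts = 16):
  triangular-seedpod: 1417 × 15/16 = 1328.4375
  ovoid-seedpod: 1417 × 1/16 = 88.5625
χ² = Σ (O − E)² / E
  triangular-seedpod: (1326 − 1328.4375)² / 1328.4375 = 0.0045
  ovoid-seedpod: (91 − 88.5625)² / 88.5625 = 0.0671
χ² = 0.0045 + 0.0671 = 0.0716 ≈ 0.072

0.072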